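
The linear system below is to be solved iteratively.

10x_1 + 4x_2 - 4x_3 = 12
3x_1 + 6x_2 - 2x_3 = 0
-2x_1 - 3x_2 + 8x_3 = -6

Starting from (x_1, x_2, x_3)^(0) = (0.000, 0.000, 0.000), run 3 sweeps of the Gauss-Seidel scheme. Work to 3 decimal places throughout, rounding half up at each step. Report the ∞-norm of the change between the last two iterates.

0.054

Iteration 1:
  x_1 = (12 - (4)·0.000 - (-4)·0.000) / (10) = 1.200
  x_2 = (0 - (3)·1.200 - (-2)·0.000) / (6) = -0.600
  x_3 = (-6 - (-2)·1.200 - (-3)·-0.600) / (8) = -0.675
Iteration 2:
  x_1 = (12 - (4)·-0.600 - (-4)·-0.675) / (10) = 1.170
  x_2 = (0 - (3)·1.170 - (-2)·-0.675) / (6) = -0.810
  x_3 = (-6 - (-2)·1.170 - (-3)·-0.810) / (8) = -0.761
Iteration 3:
  x_1 = (12 - (4)·-0.810 - (-4)·-0.761) / (10) = 1.220
  x_2 = (0 - (3)·1.220 - (-2)·-0.761) / (6) = -0.864
  x_3 = (-6 - (-2)·1.220 - (-3)·-0.864) / (8) = -0.769
Change: (0.050, -0.054, -0.008) → max |·| = 0.054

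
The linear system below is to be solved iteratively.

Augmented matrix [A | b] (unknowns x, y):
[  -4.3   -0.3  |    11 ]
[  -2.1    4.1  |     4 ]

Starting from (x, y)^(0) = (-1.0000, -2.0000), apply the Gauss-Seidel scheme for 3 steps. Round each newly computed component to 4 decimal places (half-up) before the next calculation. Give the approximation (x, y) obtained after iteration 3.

Iteration 1:
  x = (11 - (-0.3)·-2.0000) / (-4.3) = -2.4186
  y = (4 - (-2.1)·-2.4186) / (4.1) = -0.2632
Iteration 2:
  x = (11 - (-0.3)·-0.2632) / (-4.3) = -2.5398
  y = (4 - (-2.1)·-2.5398) / (4.1) = -0.3253
Iteration 3:
  x = (11 - (-0.3)·-0.3253) / (-4.3) = -2.5354
  y = (4 - (-2.1)·-2.5354) / (4.1) = -0.3230

(-2.5354, -0.3230)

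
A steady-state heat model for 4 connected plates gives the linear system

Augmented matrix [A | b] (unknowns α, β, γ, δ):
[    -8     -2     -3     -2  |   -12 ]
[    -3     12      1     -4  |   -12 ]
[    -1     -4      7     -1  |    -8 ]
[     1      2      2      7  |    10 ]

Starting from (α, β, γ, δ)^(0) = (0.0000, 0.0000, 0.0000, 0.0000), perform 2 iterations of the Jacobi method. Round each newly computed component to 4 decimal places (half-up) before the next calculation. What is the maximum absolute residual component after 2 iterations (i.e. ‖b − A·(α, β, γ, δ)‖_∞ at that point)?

4.5048

Iteration 1:
  α = (-12 - (-2)·0.0000 - (-3)·0.0000 - (-2)·0.0000) / (-8) = 1.5000
  β = (-12 - (-3)·0.0000 - (1)·0.0000 - (-4)·0.0000) / (12) = -1.0000
  γ = (-8 - (-1)·0.0000 - (-4)·0.0000 - (-1)·0.0000) / (7) = -1.1429
  δ = (10 - (1)·0.0000 - (2)·0.0000 - (2)·0.0000) / (7) = 1.4286
Iteration 2:
  α = (-12 - (-2)·-1.0000 - (-3)·-1.1429 - (-2)·1.4286) / (-8) = 1.8214
  β = (-12 - (-3)·1.5000 - (1)·-1.1429 - (-4)·1.4286) / (12) = -0.0536
  γ = (-8 - (-1)·1.5000 - (-4)·-1.0000 - (-1)·1.4286) / (7) = -1.2959
  δ = (10 - (1)·1.5000 - (2)·-1.0000 - (2)·-1.1429) / (7) = 1.8265
Residual b − A·x = (2.2293, 2.7093, 4.5048, -1.9079); ∞-norm = 4.5048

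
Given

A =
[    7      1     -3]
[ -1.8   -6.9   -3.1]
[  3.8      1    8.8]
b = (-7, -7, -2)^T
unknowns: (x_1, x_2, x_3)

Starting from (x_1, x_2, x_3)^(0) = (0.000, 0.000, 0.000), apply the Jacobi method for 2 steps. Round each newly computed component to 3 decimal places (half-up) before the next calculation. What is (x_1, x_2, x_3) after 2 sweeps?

(-1.242, 1.377, 0.089)

Iteration 1:
  x_1 = (-7 - (1)·0.000 - (-3)·0.000) / (7) = -1.000
  x_2 = (-7 - (-1.8)·0.000 - (-3.1)·0.000) / (-6.9) = 1.014
  x_3 = (-2 - (3.8)·0.000 - (1)·0.000) / (8.8) = -0.227
Iteration 2:
  x_1 = (-7 - (1)·1.014 - (-3)·-0.227) / (7) = -1.242
  x_2 = (-7 - (-1.8)·-1.000 - (-3.1)·-0.227) / (-6.9) = 1.377
  x_3 = (-2 - (3.8)·-1.000 - (1)·1.014) / (8.8) = 0.089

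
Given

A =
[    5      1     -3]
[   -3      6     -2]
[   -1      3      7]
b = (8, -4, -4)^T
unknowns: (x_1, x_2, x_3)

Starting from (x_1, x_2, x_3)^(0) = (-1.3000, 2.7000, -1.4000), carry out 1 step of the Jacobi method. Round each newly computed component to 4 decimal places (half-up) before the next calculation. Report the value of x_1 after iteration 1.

Iteration 1:
  x_1 = (8 - (1)·2.7000 - (-3)·-1.4000) / (5) = 0.2200
  x_2 = (-4 - (-3)·-1.3000 - (-2)·-1.4000) / (6) = -1.7833
  x_3 = (-4 - (-1)·-1.3000 - (3)·2.7000) / (7) = -1.9143

0.2200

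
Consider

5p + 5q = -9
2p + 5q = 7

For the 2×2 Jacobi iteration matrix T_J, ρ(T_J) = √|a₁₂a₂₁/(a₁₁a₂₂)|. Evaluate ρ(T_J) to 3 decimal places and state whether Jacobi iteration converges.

0.632

a₁₂a₂₁/(a₁₁a₂₂) = (5)·(2) / ((5)·(5)) = 0.400000
ρ = √|0.400000| = √0.400000 = 0.632
ρ < 1, so Jacobi converges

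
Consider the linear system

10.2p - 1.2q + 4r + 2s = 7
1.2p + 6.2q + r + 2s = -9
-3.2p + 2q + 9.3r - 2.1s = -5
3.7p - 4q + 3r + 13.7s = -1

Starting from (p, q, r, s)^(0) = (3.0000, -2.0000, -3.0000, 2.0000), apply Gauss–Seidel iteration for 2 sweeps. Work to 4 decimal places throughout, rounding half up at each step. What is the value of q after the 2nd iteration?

Iteration 1:
  p = (7 - (-1.2)·-2.0000 - (4)·-3.0000 - (2)·2.0000) / (10.2) = 1.2353
  q = (-9 - (1.2)·1.2353 - (1)·-3.0000 - (2)·2.0000) / (6.2) = -1.8520
  r = (-5 - (-3.2)·1.2353 - (2)·-1.8520 - (-2.1)·2.0000) / (9.3) = 0.7373
  s = (-1 - (3.7)·1.2353 - (-4)·-1.8520 - (3)·0.7373) / (13.7) = -1.1088
Iteration 2:
  p = (7 - (-1.2)·-1.8520 - (4)·0.7373 - (2)·-1.1088) / (10.2) = 0.3967
  q = (-9 - (1.2)·0.3967 - (1)·0.7373 - (2)·-1.1088) / (6.2) = -1.2896
  r = (-5 - (-3.2)·0.3967 - (2)·-1.2896 - (-2.1)·-1.1088) / (9.3) = -0.3742
  s = (-1 - (3.7)·0.3967 - (-4)·-1.2896 - (3)·-0.3742) / (13.7) = -0.4747

-1.2896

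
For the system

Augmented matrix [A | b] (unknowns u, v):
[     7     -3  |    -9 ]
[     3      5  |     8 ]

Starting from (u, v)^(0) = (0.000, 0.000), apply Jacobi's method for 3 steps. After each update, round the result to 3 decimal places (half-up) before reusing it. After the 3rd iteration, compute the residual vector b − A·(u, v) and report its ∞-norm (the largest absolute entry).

1.237

Iteration 1:
  u = (-9 - (-3)·0.000) / (7) = -1.286
  v = (8 - (3)·0.000) / (5) = 1.600
Iteration 2:
  u = (-9 - (-3)·1.600) / (7) = -0.600
  v = (8 - (3)·-1.286) / (5) = 2.372
Iteration 3:
  u = (-9 - (-3)·2.372) / (7) = -0.269
  v = (8 - (3)·-0.600) / (5) = 1.960
Residual b − A·x = (-1.237, -0.993); ∞-norm = 1.237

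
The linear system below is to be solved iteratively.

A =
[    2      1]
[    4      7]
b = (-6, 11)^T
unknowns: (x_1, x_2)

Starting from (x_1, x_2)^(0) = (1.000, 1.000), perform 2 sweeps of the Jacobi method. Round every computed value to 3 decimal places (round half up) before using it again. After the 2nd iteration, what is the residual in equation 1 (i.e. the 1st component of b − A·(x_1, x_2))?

-2.571

Iteration 1:
  x_1 = (-6 - (1)·1.000) / (2) = -3.500
  x_2 = (11 - (4)·1.000) / (7) = 1.000
Iteration 2:
  x_1 = (-6 - (1)·1.000) / (2) = -3.500
  x_2 = (11 - (4)·-3.500) / (7) = 3.571
Residual b − A·x = (-2.571, 0.003)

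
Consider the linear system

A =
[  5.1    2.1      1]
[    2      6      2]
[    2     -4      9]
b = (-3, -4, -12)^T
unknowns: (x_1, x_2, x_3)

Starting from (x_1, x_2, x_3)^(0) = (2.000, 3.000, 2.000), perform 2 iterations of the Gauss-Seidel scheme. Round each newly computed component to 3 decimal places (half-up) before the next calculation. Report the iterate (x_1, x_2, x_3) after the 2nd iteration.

Iteration 1:
  x_1 = (-3 - (2.1)·3.000 - (1)·2.000) / (5.1) = -2.216
  x_2 = (-4 - (2)·-2.216 - (2)·2.000) / (6) = -0.595
  x_3 = (-12 - (2)·-2.216 - (-4)·-0.595) / (9) = -1.105
Iteration 2:
  x_1 = (-3 - (2.1)·-0.595 - (1)·-1.105) / (5.1) = -0.127
  x_2 = (-4 - (2)·-0.127 - (2)·-1.105) / (6) = -0.256
  x_3 = (-12 - (2)·-0.127 - (-4)·-0.256) / (9) = -1.419

(-0.127, -0.256, -1.419)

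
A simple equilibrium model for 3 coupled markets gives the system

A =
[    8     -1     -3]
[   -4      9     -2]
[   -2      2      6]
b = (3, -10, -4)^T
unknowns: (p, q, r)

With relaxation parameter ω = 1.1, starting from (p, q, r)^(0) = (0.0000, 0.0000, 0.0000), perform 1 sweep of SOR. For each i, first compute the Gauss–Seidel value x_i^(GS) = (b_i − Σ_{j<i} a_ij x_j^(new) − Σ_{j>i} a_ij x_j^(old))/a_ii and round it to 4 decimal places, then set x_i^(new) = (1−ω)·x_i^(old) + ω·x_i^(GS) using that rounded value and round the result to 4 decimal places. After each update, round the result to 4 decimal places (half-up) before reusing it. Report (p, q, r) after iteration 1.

(0.4125, -1.0206, -0.2079)

Iteration 1:
  p: GS value = (3 - (-1)·0.0000 - (-3)·0.0000) / (8) = 0.3750;  p ← (1−ω)·0.0000 + ω·0.3750 = 0.4125
  q: GS value = (-10 - (-4)·0.4125 - (-2)·0.0000) / (9) = -0.9278;  q ← (1−ω)·0.0000 + ω·-0.9278 = -1.0206
  r: GS value = (-4 - (-2)·0.4125 - (2)·-1.0206) / (6) = -0.1890;  r ← (1−ω)·0.0000 + ω·-0.1890 = -0.2079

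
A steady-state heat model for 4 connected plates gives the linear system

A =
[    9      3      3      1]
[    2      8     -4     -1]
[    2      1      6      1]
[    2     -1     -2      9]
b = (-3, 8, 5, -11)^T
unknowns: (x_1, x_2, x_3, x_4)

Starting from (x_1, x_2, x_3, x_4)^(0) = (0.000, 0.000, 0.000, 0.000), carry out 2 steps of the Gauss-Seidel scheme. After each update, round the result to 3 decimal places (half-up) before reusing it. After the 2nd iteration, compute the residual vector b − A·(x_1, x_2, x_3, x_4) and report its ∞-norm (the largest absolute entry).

Iteration 1:
  x_1 = (-3 - (3)·0.000 - (3)·0.000 - (1)·0.000) / (9) = -0.333
  x_2 = (8 - (2)·-0.333 - (-4)·0.000 - (-1)·0.000) / (8) = 1.083
  x_3 = (5 - (2)·-0.333 - (1)·1.083 - (1)·0.000) / (6) = 0.764
  x_4 = (-11 - (2)·-0.333 - (-1)·1.083 - (-2)·0.764) / (9) = -0.858
Iteration 2:
  x_1 = (-3 - (3)·1.083 - (3)·0.764 - (1)·-0.858) / (9) = -0.854
  x_2 = (8 - (2)·-0.854 - (-4)·0.764 - (-1)·-0.858) / (8) = 1.488
  x_3 = (5 - (2)·-0.854 - (1)·1.488 - (1)·-0.858) / (6) = 1.013
  x_4 = (-11 - (2)·-0.854 - (-1)·1.488 - (-2)·1.013) / (9) = -0.642
Residual b − A·x = (-2.175, 1.214, -0.216, 0.000); ∞-norm = 2.175

2.175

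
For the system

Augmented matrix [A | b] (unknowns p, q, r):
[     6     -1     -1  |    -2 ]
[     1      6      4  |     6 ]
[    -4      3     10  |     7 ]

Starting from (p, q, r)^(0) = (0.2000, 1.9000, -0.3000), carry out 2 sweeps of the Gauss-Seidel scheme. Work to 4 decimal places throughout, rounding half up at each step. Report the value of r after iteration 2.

0.4261

Iteration 1:
  p = (-2 - (-1)·1.9000 - (-1)·-0.3000) / (6) = -0.0667
  q = (6 - (1)·-0.0667 - (4)·-0.3000) / (6) = 1.2111
  r = (7 - (-4)·-0.0667 - (3)·1.2111) / (10) = 0.3100
Iteration 2:
  p = (-2 - (-1)·1.2111 - (-1)·0.3100) / (6) = -0.0798
  q = (6 - (1)·-0.0798 - (4)·0.3100) / (6) = 0.8066
  r = (7 - (-4)·-0.0798 - (3)·0.8066) / (10) = 0.4261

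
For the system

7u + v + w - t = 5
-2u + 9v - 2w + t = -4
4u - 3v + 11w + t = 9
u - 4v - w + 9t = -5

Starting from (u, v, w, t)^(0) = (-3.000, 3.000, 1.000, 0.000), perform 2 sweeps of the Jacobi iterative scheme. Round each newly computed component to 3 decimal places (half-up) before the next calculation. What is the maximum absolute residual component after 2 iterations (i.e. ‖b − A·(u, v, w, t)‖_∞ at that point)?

Iteration 1:
  u = (5 - (1)·3.000 - (1)·1.000 - (-1)·0.000) / (7) = 0.143
  v = (-4 - (-2)·-3.000 - (-2)·1.000 - (1)·0.000) / (9) = -0.889
  w = (9 - (4)·-3.000 - (-3)·3.000 - (1)·0.000) / (11) = 2.727
  t = (-5 - (1)·-3.000 - (-4)·3.000 - (-1)·1.000) / (9) = 1.222
Iteration 2:
  u = (5 - (1)·-0.889 - (1)·2.727 - (-1)·1.222) / (7) = 0.626
  v = (-4 - (-2)·0.143 - (-2)·2.727 - (1)·1.222) / (9) = 0.058
  w = (9 - (4)·0.143 - (-3)·-0.889 - (1)·1.222) / (11) = 0.413
  t = (-5 - (1)·0.143 - (-4)·-0.889 - (-1)·2.727) / (9) = -0.664
Residual b − A·x = (-0.517, -1.780, 2.791, 0.995); ∞-norm = 2.791

2.791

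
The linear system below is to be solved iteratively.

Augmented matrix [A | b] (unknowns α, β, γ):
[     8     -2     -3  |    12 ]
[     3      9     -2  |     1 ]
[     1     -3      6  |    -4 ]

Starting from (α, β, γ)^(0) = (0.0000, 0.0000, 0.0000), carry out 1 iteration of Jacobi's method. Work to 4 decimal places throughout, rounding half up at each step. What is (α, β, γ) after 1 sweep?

(1.5000, 0.1111, -0.6667)

Iteration 1:
  α = (12 - (-2)·0.0000 - (-3)·0.0000) / (8) = 1.5000
  β = (1 - (3)·0.0000 - (-2)·0.0000) / (9) = 0.1111
  γ = (-4 - (1)·0.0000 - (-3)·0.0000) / (6) = -0.6667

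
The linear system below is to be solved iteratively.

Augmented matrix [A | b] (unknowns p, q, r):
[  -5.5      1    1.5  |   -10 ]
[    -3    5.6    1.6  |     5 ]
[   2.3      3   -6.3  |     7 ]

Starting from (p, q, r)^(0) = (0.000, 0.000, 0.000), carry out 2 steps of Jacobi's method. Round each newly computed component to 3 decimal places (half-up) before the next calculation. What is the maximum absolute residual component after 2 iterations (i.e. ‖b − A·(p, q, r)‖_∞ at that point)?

3.550

Iteration 1:
  p = (-10 - (1)·0.000 - (1.5)·0.000) / (-5.5) = 1.818
  q = (5 - (-3)·0.000 - (1.6)·0.000) / (5.6) = 0.893
  r = (7 - (2.3)·0.000 - (3)·0.000) / (-6.3) = -1.111
Iteration 2:
  p = (-10 - (1)·0.893 - (1.5)·-1.111) / (-5.5) = 1.678
  q = (5 - (-3)·1.818 - (1.6)·-1.111) / (5.6) = 2.184
  r = (7 - (2.3)·1.818 - (3)·0.893) / (-6.3) = -0.022
Residual b − A·x = (-2.922, -2.161, -3.550); ∞-norm = 3.550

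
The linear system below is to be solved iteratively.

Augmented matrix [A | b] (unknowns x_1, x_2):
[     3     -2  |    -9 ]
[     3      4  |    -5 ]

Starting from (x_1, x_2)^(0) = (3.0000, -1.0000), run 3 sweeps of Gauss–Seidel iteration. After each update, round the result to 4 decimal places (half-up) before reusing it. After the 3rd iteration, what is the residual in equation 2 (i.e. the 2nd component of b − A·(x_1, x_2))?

Iteration 1:
  x_1 = (-9 - (-2)·-1.0000) / (3) = -3.6667
  x_2 = (-5 - (3)·-3.6667) / (4) = 1.5000
Iteration 2:
  x_1 = (-9 - (-2)·1.5000) / (3) = -2.0000
  x_2 = (-5 - (3)·-2.0000) / (4) = 0.2500
Iteration 3:
  x_1 = (-9 - (-2)·0.2500) / (3) = -2.8333
  x_2 = (-5 - (3)·-2.8333) / (4) = 0.8750
Residual b − A·x = (1.2499, -0.0001)

-0.0001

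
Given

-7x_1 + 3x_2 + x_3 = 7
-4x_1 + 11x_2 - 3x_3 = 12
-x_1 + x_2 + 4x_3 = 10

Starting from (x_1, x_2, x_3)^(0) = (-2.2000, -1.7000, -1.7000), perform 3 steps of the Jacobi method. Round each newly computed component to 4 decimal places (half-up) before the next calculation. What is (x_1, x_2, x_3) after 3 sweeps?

(-0.2692, 1.3829, 2.0609)

Iteration 1:
  x_1 = (7 - (3)·-1.7000 - (1)·-1.7000) / (-7) = -1.9714
  x_2 = (12 - (-4)·-2.2000 - (-3)·-1.7000) / (11) = -0.1727
  x_3 = (10 - (-1)·-2.2000 - (1)·-1.7000) / (4) = 2.3750
Iteration 2:
  x_1 = (7 - (3)·-0.1727 - (1)·2.3750) / (-7) = -0.7347
  x_2 = (12 - (-4)·-1.9714 - (-3)·2.3750) / (11) = 1.0218
  x_3 = (10 - (-1)·-1.9714 - (1)·-0.1727) / (4) = 2.0503
Iteration 3:
  x_1 = (7 - (3)·1.0218 - (1)·2.0503) / (-7) = -0.2692
  x_2 = (12 - (-4)·-0.7347 - (-3)·2.0503) / (11) = 1.3829
  x_3 = (10 - (-1)·-0.7347 - (1)·1.0218) / (4) = 2.0609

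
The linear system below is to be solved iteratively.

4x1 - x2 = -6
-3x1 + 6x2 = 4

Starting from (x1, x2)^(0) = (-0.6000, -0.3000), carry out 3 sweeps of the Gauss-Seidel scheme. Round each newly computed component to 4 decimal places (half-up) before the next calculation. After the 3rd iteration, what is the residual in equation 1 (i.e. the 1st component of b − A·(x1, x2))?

0.0028

Iteration 1:
  x1 = (-6 - (-1)·-0.3000) / (4) = -1.5750
  x2 = (4 - (-3)·-1.5750) / (6) = -0.1208
Iteration 2:
  x1 = (-6 - (-1)·-0.1208) / (4) = -1.5302
  x2 = (4 - (-3)·-1.5302) / (6) = -0.0984
Iteration 3:
  x1 = (-6 - (-1)·-0.0984) / (4) = -1.5246
  x2 = (4 - (-3)·-1.5246) / (6) = -0.0956
Residual b − A·x = (0.0028, -0.0002)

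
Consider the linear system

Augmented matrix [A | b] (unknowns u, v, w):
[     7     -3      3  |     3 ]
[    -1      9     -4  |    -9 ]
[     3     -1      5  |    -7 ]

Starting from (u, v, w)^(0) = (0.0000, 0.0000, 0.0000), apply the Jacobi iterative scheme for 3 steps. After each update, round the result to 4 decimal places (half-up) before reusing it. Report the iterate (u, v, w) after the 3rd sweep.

(0.5497, -1.7588, -2.0749)

Iteration 1:
  u = (3 - (-3)·0.0000 - (3)·0.0000) / (7) = 0.4286
  v = (-9 - (-1)·0.0000 - (-4)·0.0000) / (9) = -1.0000
  w = (-7 - (3)·0.0000 - (-1)·0.0000) / (5) = -1.4000
Iteration 2:
  u = (3 - (-3)·-1.0000 - (3)·-1.4000) / (7) = 0.6000
  v = (-9 - (-1)·0.4286 - (-4)·-1.4000) / (9) = -1.5746
  w = (-7 - (3)·0.4286 - (-1)·-1.0000) / (5) = -1.8572
Iteration 3:
  u = (3 - (-3)·-1.5746 - (3)·-1.8572) / (7) = 0.5497
  v = (-9 - (-1)·0.6000 - (-4)·-1.8572) / (9) = -1.7588
  w = (-7 - (3)·0.6000 - (-1)·-1.5746) / (5) = -2.0749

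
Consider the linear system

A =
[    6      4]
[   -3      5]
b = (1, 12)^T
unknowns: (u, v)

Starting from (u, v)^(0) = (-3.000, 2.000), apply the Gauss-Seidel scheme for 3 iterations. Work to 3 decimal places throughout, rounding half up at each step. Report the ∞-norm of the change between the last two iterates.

Iteration 1:
  u = (1 - (4)·2.000) / (6) = -1.167
  v = (12 - (-3)·-1.167) / (5) = 1.700
Iteration 2:
  u = (1 - (4)·1.700) / (6) = -0.967
  v = (12 - (-3)·-0.967) / (5) = 1.820
Iteration 3:
  u = (1 - (4)·1.820) / (6) = -1.047
  v = (12 - (-3)·-1.047) / (5) = 1.772
Change: (-0.080, -0.048) → max |·| = 0.080

0.080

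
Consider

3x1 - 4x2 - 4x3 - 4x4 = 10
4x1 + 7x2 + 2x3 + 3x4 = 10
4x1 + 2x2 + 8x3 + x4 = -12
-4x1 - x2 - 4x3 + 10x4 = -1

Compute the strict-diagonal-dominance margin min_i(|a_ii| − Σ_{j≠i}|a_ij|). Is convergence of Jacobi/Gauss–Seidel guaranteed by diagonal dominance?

row 1: |3| − (4+4+4) = -9
row 2: |7| − (4+2+3) = -2
row 3: |8| − (4+2+1) = 1
row 4: |10| − (4+1+4) = 1
minimum over rows = -9 → not strictly diagonally dominant

-9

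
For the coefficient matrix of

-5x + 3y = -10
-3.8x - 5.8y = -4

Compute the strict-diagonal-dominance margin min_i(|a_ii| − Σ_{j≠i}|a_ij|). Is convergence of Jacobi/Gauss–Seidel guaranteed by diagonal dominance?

row 1: |-5| − (3) = 2
row 2: |-5.8| − (3.8) = 2
minimum over rows = 2 → strictly diagonally dominant (convergence guaranteed)

2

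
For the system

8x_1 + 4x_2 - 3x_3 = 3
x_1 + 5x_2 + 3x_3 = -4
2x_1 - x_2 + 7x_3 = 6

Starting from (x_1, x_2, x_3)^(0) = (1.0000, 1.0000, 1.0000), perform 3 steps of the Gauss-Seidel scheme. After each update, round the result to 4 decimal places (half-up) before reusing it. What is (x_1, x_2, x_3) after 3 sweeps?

Iteration 1:
  x_1 = (3 - (4)·1.0000 - (-3)·1.0000) / (8) = 0.2500
  x_2 = (-4 - (1)·0.2500 - (3)·1.0000) / (5) = -1.4500
  x_3 = (6 - (2)·0.2500 - (-1)·-1.4500) / (7) = 0.5786
Iteration 2:
  x_1 = (3 - (4)·-1.4500 - (-3)·0.5786) / (8) = 1.3170
  x_2 = (-4 - (1)·1.3170 - (3)·0.5786) / (5) = -1.4106
  x_3 = (6 - (2)·1.3170 - (-1)·-1.4106) / (7) = 0.2793
Iteration 3:
  x_1 = (3 - (4)·-1.4106 - (-3)·0.2793) / (8) = 1.1850
  x_2 = (-4 - (1)·1.1850 - (3)·0.2793) / (5) = -1.2046
  x_3 = (6 - (2)·1.1850 - (-1)·-1.2046) / (7) = 0.3465

(1.1850, -1.2046, 0.3465)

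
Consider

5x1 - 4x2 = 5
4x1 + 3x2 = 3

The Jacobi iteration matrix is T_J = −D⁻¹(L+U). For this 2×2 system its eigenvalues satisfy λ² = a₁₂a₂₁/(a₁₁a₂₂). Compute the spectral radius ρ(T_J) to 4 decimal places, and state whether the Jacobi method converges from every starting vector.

1.0328

a₁₂a₂₁/(a₁₁a₂₂) = (-4)·(4) / ((5)·(3)) = -1.066667
ρ = √|-1.066667| = √1.066667 = 1.0328
ρ > 1, so Jacobi diverges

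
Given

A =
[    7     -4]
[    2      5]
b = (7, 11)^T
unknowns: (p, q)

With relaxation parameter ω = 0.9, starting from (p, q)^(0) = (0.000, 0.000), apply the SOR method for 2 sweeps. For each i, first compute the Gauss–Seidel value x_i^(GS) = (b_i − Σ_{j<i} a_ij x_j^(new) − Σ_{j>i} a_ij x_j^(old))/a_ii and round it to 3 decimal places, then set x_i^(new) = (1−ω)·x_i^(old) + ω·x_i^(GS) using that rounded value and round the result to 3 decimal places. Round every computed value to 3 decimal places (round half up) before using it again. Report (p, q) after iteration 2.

(1.841, 1.483)

Iteration 1:
  p: GS value = (7 - (-4)·0.000) / (7) = 1.000;  p ← (1−ω)·0.000 + ω·1.000 = 0.900
  q: GS value = (11 - (2)·0.900) / (5) = 1.840;  q ← (1−ω)·0.000 + ω·1.840 = 1.656
Iteration 2:
  p: GS value = (7 - (-4)·1.656) / (7) = 1.946;  p ← (1−ω)·0.900 + ω·1.946 = 1.841
  q: GS value = (11 - (2)·1.841) / (5) = 1.464;  q ← (1−ω)·1.656 + ω·1.464 = 1.483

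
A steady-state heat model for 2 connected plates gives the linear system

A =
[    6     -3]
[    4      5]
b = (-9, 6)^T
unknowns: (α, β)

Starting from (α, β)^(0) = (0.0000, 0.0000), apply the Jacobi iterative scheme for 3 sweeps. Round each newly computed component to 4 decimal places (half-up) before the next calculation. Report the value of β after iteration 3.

1.9200

Iteration 1:
  α = (-9 - (-3)·0.0000) / (6) = -1.5000
  β = (6 - (4)·0.0000) / (5) = 1.2000
Iteration 2:
  α = (-9 - (-3)·1.2000) / (6) = -0.9000
  β = (6 - (4)·-1.5000) / (5) = 2.4000
Iteration 3:
  α = (-9 - (-3)·2.4000) / (6) = -0.3000
  β = (6 - (4)·-0.9000) / (5) = 1.9200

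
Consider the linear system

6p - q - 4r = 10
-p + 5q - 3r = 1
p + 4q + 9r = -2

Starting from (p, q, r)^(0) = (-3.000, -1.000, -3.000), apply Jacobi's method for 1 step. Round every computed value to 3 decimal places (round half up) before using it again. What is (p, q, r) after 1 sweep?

Iteration 1:
  p = (10 - (-1)·-1.000 - (-4)·-3.000) / (6) = -0.500
  q = (1 - (-1)·-3.000 - (-3)·-3.000) / (5) = -2.200
  r = (-2 - (1)·-3.000 - (4)·-1.000) / (9) = 0.556

(-0.500, -2.200, 0.556)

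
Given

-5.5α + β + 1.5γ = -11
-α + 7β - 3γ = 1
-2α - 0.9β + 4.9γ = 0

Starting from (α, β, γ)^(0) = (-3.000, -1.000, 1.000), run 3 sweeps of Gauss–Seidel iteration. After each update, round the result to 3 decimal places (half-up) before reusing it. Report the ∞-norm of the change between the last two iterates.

Iteration 1:
  α = (-11 - (1)·-1.000 - (1.5)·1.000) / (-5.5) = 2.091
  β = (1 - (-1)·2.091 - (-3)·1.000) / (7) = 0.870
  γ = (0 - (-2)·2.091 - (-0.9)·0.870) / (4.9) = 1.013
Iteration 2:
  α = (-11 - (1)·0.870 - (1.5)·1.013) / (-5.5) = 2.434
  β = (1 - (-1)·2.434 - (-3)·1.013) / (7) = 0.925
  γ = (0 - (-2)·2.434 - (-0.9)·0.925) / (4.9) = 1.163
Iteration 3:
  α = (-11 - (1)·0.925 - (1.5)·1.163) / (-5.5) = 2.485
  β = (1 - (-1)·2.485 - (-3)·1.163) / (7) = 0.996
  γ = (0 - (-2)·2.485 - (-0.9)·0.996) / (4.9) = 1.197
Change: (0.051, 0.071, 0.034) → max |·| = 0.071

0.071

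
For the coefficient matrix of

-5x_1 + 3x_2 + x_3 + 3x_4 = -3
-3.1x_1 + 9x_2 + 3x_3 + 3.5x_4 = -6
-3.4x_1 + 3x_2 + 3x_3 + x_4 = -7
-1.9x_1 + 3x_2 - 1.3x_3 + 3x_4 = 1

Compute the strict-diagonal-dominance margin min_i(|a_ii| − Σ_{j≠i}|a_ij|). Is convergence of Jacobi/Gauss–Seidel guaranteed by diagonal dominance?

-4.4

row 1: |-5| − (3+1+3) = -2
row 2: |9| − (3.1+3+3.5) = -0.6
row 3: |3| − (3.4+3+1) = -4.4
row 4: |3| − (1.9+3+1.3) = -3.2
minimum over rows = -4.4 → not strictly diagonally dominant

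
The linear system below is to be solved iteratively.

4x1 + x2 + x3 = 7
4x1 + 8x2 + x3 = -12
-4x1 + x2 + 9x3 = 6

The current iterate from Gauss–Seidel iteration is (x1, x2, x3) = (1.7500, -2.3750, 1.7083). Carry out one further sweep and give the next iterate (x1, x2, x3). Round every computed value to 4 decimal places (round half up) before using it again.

One sweep:
  x1 = (7 - (1)·-2.3750 - (1)·1.7083) / (4) = 1.9167
  x2 = (-12 - (4)·1.9167 - (1)·1.7083) / (8) = -2.6719
  x3 = (6 - (-4)·1.9167 - (1)·-2.6719) / (9) = 1.8154

(1.9167, -2.6719, 1.8154)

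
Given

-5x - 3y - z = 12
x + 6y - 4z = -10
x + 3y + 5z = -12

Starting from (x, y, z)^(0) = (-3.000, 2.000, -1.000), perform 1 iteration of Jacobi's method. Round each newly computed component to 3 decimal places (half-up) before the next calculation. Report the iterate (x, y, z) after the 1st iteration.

Iteration 1:
  x = (12 - (-3)·2.000 - (-1)·-1.000) / (-5) = -3.400
  y = (-10 - (1)·-3.000 - (-4)·-1.000) / (6) = -1.833
  z = (-12 - (1)·-3.000 - (3)·2.000) / (5) = -3.000

(-3.400, -1.833, -3.000)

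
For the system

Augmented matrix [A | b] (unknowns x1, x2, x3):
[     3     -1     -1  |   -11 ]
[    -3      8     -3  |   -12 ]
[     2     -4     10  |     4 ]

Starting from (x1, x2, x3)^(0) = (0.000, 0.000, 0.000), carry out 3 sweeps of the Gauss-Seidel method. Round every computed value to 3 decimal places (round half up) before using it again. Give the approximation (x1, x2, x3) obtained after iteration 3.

(-4.738, -3.266, 0.041)

Iteration 1:
  x1 = (-11 - (-1)·0.000 - (-1)·0.000) / (3) = -3.667
  x2 = (-12 - (-3)·-3.667 - (-3)·0.000) / (8) = -2.875
  x3 = (4 - (2)·-3.667 - (-4)·-2.875) / (10) = -0.017
Iteration 2:
  x1 = (-11 - (-1)·-2.875 - (-1)·-0.017) / (3) = -4.631
  x2 = (-12 - (-3)·-4.631 - (-3)·-0.017) / (8) = -3.243
  x3 = (4 - (2)·-4.631 - (-4)·-3.243) / (10) = 0.029
Iteration 3:
  x1 = (-11 - (-1)·-3.243 - (-1)·0.029) / (3) = -4.738
  x2 = (-12 - (-3)·-4.738 - (-3)·0.029) / (8) = -3.266
  x3 = (4 - (2)·-4.738 - (-4)·-3.266) / (10) = 0.041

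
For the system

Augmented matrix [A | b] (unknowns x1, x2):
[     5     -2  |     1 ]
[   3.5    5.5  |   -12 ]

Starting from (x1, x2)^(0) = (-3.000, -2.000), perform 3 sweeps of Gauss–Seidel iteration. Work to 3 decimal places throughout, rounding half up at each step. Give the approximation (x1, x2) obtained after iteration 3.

(-0.540, -1.838)

Iteration 1:
  x1 = (1 - (-2)·-2.000) / (5) = -0.600
  x2 = (-12 - (3.5)·-0.600) / (5.5) = -1.800
Iteration 2:
  x1 = (1 - (-2)·-1.800) / (5) = -0.520
  x2 = (-12 - (3.5)·-0.520) / (5.5) = -1.851
Iteration 3:
  x1 = (1 - (-2)·-1.851) / (5) = -0.540
  x2 = (-12 - (3.5)·-0.540) / (5.5) = -1.838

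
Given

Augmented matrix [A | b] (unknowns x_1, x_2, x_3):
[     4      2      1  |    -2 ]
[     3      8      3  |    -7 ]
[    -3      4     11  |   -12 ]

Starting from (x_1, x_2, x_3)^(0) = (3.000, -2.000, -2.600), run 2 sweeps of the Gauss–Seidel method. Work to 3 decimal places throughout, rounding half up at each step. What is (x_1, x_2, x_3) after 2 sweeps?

(-0.170, -0.565, -0.932)

Iteration 1:
  x_1 = (-2 - (2)·-2.000 - (1)·-2.600) / (4) = 1.150
  x_2 = (-7 - (3)·1.150 - (3)·-2.600) / (8) = -0.331
  x_3 = (-12 - (-3)·1.150 - (4)·-0.331) / (11) = -0.657
Iteration 2:
  x_1 = (-2 - (2)·-0.331 - (1)·-0.657) / (4) = -0.170
  x_2 = (-7 - (3)·-0.170 - (3)·-0.657) / (8) = -0.565
  x_3 = (-12 - (-3)·-0.170 - (4)·-0.565) / (11) = -0.932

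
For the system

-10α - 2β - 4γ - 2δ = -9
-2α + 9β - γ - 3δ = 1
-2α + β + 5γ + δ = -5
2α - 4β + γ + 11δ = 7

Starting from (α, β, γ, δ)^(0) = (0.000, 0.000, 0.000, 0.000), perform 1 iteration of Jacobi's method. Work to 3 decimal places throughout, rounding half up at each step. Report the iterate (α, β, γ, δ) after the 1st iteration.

(0.900, 0.111, -1.000, 0.636)

Iteration 1:
  α = (-9 - (-2)·0.000 - (-4)·0.000 - (-2)·0.000) / (-10) = 0.900
  β = (1 - (-2)·0.000 - (-1)·0.000 - (-3)·0.000) / (9) = 0.111
  γ = (-5 - (-2)·0.000 - (1)·0.000 - (1)·0.000) / (5) = -1.000
  δ = (7 - (2)·0.000 - (-4)·0.000 - (1)·0.000) / (11) = 0.636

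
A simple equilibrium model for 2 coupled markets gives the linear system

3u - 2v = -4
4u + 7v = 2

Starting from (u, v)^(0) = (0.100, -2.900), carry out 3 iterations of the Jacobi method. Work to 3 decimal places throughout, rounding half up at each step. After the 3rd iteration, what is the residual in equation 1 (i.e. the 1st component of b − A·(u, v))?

-2.384

Iteration 1:
  u = (-4 - (-2)·-2.900) / (3) = -3.267
  v = (2 - (4)·0.100) / (7) = 0.229
Iteration 2:
  u = (-4 - (-2)·0.229) / (3) = -1.181
  v = (2 - (4)·-3.267) / (7) = 2.153
Iteration 3:
  u = (-4 - (-2)·2.153) / (3) = 0.102
  v = (2 - (4)·-1.181) / (7) = 0.961
Residual b − A·x = (-2.384, -5.135)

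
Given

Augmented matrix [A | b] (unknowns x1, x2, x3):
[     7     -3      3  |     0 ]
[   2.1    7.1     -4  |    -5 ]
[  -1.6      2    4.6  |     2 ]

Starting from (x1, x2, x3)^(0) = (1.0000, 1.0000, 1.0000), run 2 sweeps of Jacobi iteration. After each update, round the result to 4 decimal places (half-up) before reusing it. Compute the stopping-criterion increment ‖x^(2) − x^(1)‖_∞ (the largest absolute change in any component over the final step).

0.3362

Iteration 1:
  x1 = (0 - (-3)·1.0000 - (3)·1.0000) / (7) = 0.0000
  x2 = (-5 - (2.1)·1.0000 - (-4)·1.0000) / (7.1) = -0.4366
  x3 = (2 - (-1.6)·1.0000 - (2)·1.0000) / (4.6) = 0.3478
Iteration 2:
  x1 = (0 - (-3)·-0.4366 - (3)·0.3478) / (7) = -0.3362
  x2 = (-5 - (2.1)·0.0000 - (-4)·0.3478) / (7.1) = -0.5083
  x3 = (2 - (-1.6)·0.0000 - (2)·-0.4366) / (4.6) = 0.6246
Change: (-0.3362, -0.0717, 0.2768) → max |·| = 0.3362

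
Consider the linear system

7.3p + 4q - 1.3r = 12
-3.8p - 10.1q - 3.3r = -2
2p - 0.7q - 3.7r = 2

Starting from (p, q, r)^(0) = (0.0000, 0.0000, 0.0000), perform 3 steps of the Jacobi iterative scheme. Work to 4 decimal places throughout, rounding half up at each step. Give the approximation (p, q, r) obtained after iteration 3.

(1.8327, -0.4449, 0.2835)

Iteration 1:
  p = (12 - (4)·0.0000 - (-1.3)·0.0000) / (7.3) = 1.6438
  q = (-2 - (-3.8)·0.0000 - (-3.3)·0.0000) / (-10.1) = 0.1980
  r = (2 - (2)·0.0000 - (-0.7)·0.0000) / (-3.7) = -0.5405
Iteration 2:
  p = (12 - (4)·0.1980 - (-1.3)·-0.5405) / (7.3) = 1.4391
  q = (-2 - (-3.8)·1.6438 - (-3.3)·-0.5405) / (-10.1) = -0.2438
  r = (2 - (2)·1.6438 - (-0.7)·0.1980) / (-3.7) = 0.3105
Iteration 3:
  p = (12 - (4)·-0.2438 - (-1.3)·0.3105) / (7.3) = 1.8327
  q = (-2 - (-3.8)·1.4391 - (-3.3)·0.3105) / (-10.1) = -0.4449
  r = (2 - (2)·1.4391 - (-0.7)·-0.2438) / (-3.7) = 0.2835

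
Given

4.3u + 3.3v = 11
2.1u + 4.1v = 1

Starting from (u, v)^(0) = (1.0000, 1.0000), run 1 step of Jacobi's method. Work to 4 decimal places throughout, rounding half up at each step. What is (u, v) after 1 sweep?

(1.7907, -0.2683)

Iteration 1:
  u = (11 - (3.3)·1.0000) / (4.3) = 1.7907
  v = (1 - (2.1)·1.0000) / (4.1) = -0.2683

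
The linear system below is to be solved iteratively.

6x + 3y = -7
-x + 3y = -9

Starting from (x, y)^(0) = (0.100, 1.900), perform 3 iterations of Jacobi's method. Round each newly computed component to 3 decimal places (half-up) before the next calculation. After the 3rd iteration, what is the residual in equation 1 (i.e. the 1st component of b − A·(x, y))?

-2.434

Iteration 1:
  x = (-7 - (3)·1.900) / (6) = -2.117
  y = (-9 - (-1)·0.100) / (3) = -2.967
Iteration 2:
  x = (-7 - (3)·-2.967) / (6) = 0.317
  y = (-9 - (-1)·-2.117) / (3) = -3.706
Iteration 3:
  x = (-7 - (3)·-3.706) / (6) = 0.686
  y = (-9 - (-1)·0.317) / (3) = -2.894
Residual b − A·x = (-2.434, 0.368)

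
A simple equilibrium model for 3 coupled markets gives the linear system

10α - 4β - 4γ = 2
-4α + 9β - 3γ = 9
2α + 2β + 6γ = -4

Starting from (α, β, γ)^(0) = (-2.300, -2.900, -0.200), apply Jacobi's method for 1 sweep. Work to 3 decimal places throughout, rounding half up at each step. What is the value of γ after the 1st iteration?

1.067

Iteration 1:
  α = (2 - (-4)·-2.900 - (-4)·-0.200) / (10) = -1.040
  β = (9 - (-4)·-2.300 - (-3)·-0.200) / (9) = -0.089
  γ = (-4 - (2)·-2.300 - (2)·-2.900) / (6) = 1.067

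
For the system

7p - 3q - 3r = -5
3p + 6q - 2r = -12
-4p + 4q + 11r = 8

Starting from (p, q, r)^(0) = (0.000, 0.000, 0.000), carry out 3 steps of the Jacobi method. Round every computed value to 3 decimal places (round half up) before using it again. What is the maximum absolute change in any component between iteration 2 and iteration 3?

0.457

Iteration 1:
  p = (-5 - (-3)·0.000 - (-3)·0.000) / (7) = -0.714
  q = (-12 - (3)·0.000 - (-2)·0.000) / (6) = -2.000
  r = (8 - (-4)·0.000 - (4)·0.000) / (11) = 0.727
Iteration 2:
  p = (-5 - (-3)·-2.000 - (-3)·0.727) / (7) = -1.260
  q = (-12 - (3)·-0.714 - (-2)·0.727) / (6) = -1.401
  r = (8 - (-4)·-0.714 - (4)·-2.000) / (11) = 1.195
Iteration 3:
  p = (-5 - (-3)·-1.401 - (-3)·1.195) / (7) = -0.803
  q = (-12 - (3)·-1.260 - (-2)·1.195) / (6) = -0.972
  r = (8 - (-4)·-1.260 - (4)·-1.401) / (11) = 0.779
Change: (0.457, 0.429, -0.416) → max |·| = 0.457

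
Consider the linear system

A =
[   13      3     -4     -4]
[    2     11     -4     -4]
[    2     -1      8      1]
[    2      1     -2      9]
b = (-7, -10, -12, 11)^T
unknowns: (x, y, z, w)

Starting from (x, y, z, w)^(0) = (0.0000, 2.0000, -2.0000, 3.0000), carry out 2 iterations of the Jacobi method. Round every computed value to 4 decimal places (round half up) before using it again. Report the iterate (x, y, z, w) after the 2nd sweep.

Iteration 1:
  x = (-7 - (3)·2.0000 - (-4)·-2.0000 - (-4)·3.0000) / (13) = -0.6923
  y = (-10 - (2)·0.0000 - (-4)·-2.0000 - (-4)·3.0000) / (11) = -0.5455
  z = (-12 - (2)·0.0000 - (-1)·2.0000 - (1)·3.0000) / (8) = -1.6250
  w = (11 - (2)·0.0000 - (1)·2.0000 - (-2)·-2.0000) / (9) = 0.5556
Iteration 2:
  x = (-7 - (3)·-0.5455 - (-4)·-1.6250 - (-4)·0.5556) / (13) = -0.7416
  y = (-10 - (2)·-0.6923 - (-4)·-1.6250 - (-4)·0.5556) / (11) = -1.1721
  z = (-12 - (2)·-0.6923 - (-1)·-0.5455 - (1)·0.5556) / (8) = -1.4646
  w = (11 - (2)·-0.6923 - (1)·-0.5455 - (-2)·-1.6250) / (9) = 1.0756

(-0.7416, -1.1721, -1.4646, 1.0756)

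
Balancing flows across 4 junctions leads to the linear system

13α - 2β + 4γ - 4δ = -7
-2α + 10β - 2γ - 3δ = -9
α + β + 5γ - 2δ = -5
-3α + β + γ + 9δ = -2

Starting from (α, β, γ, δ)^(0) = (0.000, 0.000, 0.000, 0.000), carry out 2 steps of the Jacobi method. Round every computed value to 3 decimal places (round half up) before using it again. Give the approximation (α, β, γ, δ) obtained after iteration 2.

Iteration 1:
  α = (-7 - (-2)·0.000 - (4)·0.000 - (-4)·0.000) / (13) = -0.538
  β = (-9 - (-2)·0.000 - (-2)·0.000 - (-3)·0.000) / (10) = -0.900
  γ = (-5 - (1)·0.000 - (1)·0.000 - (-2)·0.000) / (5) = -1.000
  δ = (-2 - (-3)·0.000 - (1)·0.000 - (1)·0.000) / (9) = -0.222
Iteration 2:
  α = (-7 - (-2)·-0.900 - (4)·-1.000 - (-4)·-0.222) / (13) = -0.438
  β = (-9 - (-2)·-0.538 - (-2)·-1.000 - (-3)·-0.222) / (10) = -1.274
  γ = (-5 - (1)·-0.538 - (1)·-0.900 - (-2)·-0.222) / (5) = -0.801
  δ = (-2 - (-3)·-0.538 - (1)·-0.900 - (1)·-1.000) / (9) = -0.190

(-0.438, -1.274, -0.801, -0.190)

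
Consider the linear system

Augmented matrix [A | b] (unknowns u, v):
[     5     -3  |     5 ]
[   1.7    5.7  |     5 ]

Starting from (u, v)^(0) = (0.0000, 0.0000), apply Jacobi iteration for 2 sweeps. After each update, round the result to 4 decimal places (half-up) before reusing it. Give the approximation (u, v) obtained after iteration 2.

(1.5263, 0.5789)

Iteration 1:
  u = (5 - (-3)·0.0000) / (5) = 1.0000
  v = (5 - (1.7)·0.0000) / (5.7) = 0.8772
Iteration 2:
  u = (5 - (-3)·0.8772) / (5) = 1.5263
  v = (5 - (1.7)·1.0000) / (5.7) = 0.5789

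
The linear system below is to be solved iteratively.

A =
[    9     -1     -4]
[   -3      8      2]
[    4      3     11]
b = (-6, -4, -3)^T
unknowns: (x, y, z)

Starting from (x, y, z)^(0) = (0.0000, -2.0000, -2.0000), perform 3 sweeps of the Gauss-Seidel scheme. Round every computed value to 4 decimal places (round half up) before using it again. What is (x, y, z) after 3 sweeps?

Iteration 1:
  x = (-6 - (-1)·-2.0000 - (-4)·-2.0000) / (9) = -1.7778
  y = (-4 - (-3)·-1.7778 - (2)·-2.0000) / (8) = -0.6667
  z = (-3 - (4)·-1.7778 - (3)·-0.6667) / (11) = 0.5556
Iteration 2:
  x = (-6 - (-1)·-0.6667 - (-4)·0.5556) / (9) = -0.4938
  y = (-4 - (-3)·-0.4938 - (2)·0.5556) / (8) = -0.8241
  z = (-3 - (4)·-0.4938 - (3)·-0.8241) / (11) = 0.1316
Iteration 3:
  x = (-6 - (-1)·-0.8241 - (-4)·0.1316) / (9) = -0.6997
  y = (-4 - (-3)·-0.6997 - (2)·0.1316) / (8) = -0.7953
  z = (-3 - (4)·-0.6997 - (3)·-0.7953) / (11) = 0.1986

(-0.6997, -0.7953, 0.1986)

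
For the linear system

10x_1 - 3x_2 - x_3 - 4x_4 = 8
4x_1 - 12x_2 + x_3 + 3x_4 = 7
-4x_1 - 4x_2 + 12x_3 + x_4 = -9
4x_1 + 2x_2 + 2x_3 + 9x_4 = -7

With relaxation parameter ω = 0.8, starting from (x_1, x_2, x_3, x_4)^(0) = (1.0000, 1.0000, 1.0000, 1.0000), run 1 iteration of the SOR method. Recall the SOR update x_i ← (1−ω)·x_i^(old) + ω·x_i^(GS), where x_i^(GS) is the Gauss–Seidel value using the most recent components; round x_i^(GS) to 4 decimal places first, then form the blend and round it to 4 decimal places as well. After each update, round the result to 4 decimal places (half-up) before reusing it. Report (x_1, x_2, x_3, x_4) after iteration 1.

Iteration 1:
  x_1: GS value = (8 - (-3)·1.0000 - (-1)·1.0000 - (-4)·1.0000) / (10) = 1.6000;  x_1 ← (1−ω)·1.0000 + ω·1.6000 = 1.4800
  x_2: GS value = (7 - (4)·1.4800 - (1)·1.0000 - (3)·1.0000) / (-12) = 0.2433;  x_2 ← (1−ω)·1.0000 + ω·0.2433 = 0.3946
  x_3: GS value = (-9 - (-4)·1.4800 - (-4)·0.3946 - (1)·1.0000) / (12) = -0.2085;  x_3 ← (1−ω)·1.0000 + ω·-0.2085 = 0.0332
  x_4: GS value = (-7 - (4)·1.4800 - (2)·0.3946 - (2)·0.0332) / (9) = -1.5306;  x_4 ← (1−ω)·1.0000 + ω·-1.5306 = -1.0245

(1.4800, 0.3946, 0.0332, -1.0245)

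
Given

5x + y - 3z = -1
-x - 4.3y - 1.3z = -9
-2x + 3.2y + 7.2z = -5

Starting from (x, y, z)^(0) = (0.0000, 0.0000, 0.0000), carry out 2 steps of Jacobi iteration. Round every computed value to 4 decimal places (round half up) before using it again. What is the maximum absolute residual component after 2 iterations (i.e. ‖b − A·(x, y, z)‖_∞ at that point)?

3.2141

Iteration 1:
  x = (-1 - (1)·0.0000 - (-3)·0.0000) / (5) = -0.2000
  y = (-9 - (-1)·0.0000 - (-1.3)·0.0000) / (-4.3) = 2.0930
  z = (-5 - (-2)·0.0000 - (3.2)·0.0000) / (7.2) = -0.6944
Iteration 2:
  x = (-1 - (1)·2.0930 - (-3)·-0.6944) / (5) = -1.0352
  y = (-9 - (-1)·-0.2000 - (-1.3)·-0.6944) / (-4.3) = 2.3495
  z = (-5 - (-2)·-0.2000 - (3.2)·2.0930) / (7.2) = -1.6802
Residual b − A·x = (-3.2141, -2.1166, -2.4914); ∞-norm = 3.2141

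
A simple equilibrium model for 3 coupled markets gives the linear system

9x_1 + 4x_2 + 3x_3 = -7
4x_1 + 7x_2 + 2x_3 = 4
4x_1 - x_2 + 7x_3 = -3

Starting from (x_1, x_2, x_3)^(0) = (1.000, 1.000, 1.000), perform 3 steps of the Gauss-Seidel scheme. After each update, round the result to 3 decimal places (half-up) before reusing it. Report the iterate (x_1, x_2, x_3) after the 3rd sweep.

(-1.539, 1.276, 0.633)

Iteration 1:
  x_1 = (-7 - (4)·1.000 - (3)·1.000) / (9) = -1.556
  x_2 = (4 - (4)·-1.556 - (2)·1.000) / (7) = 1.175
  x_3 = (-3 - (4)·-1.556 - (-1)·1.175) / (7) = 0.628
Iteration 2:
  x_1 = (-7 - (4)·1.175 - (3)·0.628) / (9) = -1.509
  x_2 = (4 - (4)·-1.509 - (2)·0.628) / (7) = 1.254
  x_3 = (-3 - (4)·-1.509 - (-1)·1.254) / (7) = 0.613
Iteration 3:
  x_1 = (-7 - (4)·1.254 - (3)·0.613) / (9) = -1.539
  x_2 = (4 - (4)·-1.539 - (2)·0.613) / (7) = 1.276
  x_3 = (-3 - (4)·-1.539 - (-1)·1.276) / (7) = 0.633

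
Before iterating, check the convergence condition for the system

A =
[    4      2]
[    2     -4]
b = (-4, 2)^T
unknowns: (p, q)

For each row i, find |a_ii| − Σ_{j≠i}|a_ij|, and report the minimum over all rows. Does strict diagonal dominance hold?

2

row 1: |4| − (2) = 2
row 2: |-4| − (2) = 2
minimum over rows = 2 → strictly diagonally dominant (convergence guaranteed)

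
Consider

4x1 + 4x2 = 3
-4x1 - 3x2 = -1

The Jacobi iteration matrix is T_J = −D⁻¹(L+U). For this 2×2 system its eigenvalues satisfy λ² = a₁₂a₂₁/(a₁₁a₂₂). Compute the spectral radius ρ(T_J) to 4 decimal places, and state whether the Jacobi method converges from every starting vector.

1.1547

a₁₂a₂₁/(a₁₁a₂₂) = (4)·(-4) / ((4)·(-3)) = 1.333333
ρ = √|1.333333| = √1.333333 = 1.1547
ρ > 1, so Jacobi diverges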